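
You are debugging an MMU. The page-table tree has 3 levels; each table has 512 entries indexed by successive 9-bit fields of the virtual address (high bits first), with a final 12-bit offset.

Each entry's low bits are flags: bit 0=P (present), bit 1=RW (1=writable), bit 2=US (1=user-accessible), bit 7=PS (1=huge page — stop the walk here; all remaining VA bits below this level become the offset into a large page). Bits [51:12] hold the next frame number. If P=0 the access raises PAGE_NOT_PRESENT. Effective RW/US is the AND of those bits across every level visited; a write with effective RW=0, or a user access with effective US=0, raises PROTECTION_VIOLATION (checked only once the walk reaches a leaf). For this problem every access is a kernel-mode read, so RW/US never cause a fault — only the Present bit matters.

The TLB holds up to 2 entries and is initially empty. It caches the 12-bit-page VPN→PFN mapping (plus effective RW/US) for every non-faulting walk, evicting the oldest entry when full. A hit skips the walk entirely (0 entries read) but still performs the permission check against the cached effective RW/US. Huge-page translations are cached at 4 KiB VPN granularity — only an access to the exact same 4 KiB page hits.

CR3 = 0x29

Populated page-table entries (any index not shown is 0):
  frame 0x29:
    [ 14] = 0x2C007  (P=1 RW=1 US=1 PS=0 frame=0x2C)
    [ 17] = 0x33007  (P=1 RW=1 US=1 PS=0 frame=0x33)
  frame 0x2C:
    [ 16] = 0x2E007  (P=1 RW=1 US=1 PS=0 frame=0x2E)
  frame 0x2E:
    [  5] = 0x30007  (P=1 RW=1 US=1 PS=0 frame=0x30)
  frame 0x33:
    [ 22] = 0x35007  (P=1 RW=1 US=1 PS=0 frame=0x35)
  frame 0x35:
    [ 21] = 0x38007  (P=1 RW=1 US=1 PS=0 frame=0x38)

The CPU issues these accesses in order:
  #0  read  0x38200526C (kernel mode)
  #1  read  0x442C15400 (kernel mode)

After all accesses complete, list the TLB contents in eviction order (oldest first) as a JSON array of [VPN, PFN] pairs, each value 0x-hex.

Per-access translation:
#0 VA=0x38200526C (r,kernel):
  L0: frame=0x29 idx=14 entry=0x2C007 [P=1 RW=1 US=1 PS=0]
  L1: frame=0x2C idx=16 entry=0x2E007 [P=1 RW=1 US=1 PS=0]
  L2: frame=0x2E idx=5 entry=0x30007 [P=1 RW=1 US=1 PS=0]
  ✓ 0x3026C  — 3 lookups
#1 VA=0x442C15400 (r,kernel):
  L0: frame=0x29 idx=17 entry=0x33007 [P=1 RW=1 US=1 PS=0]
  L1: frame=0x33 idx=22 entry=0x35007 [P=1 RW=1 US=1 PS=0]
  L2: frame=0x35 idx=21 entry=0x38007 [P=1 RW=1 US=1 PS=0]
  ✓ 0x38400  — 3 lookups

TLB: [["0x382005", "0x30"], ["0x442C15", "0x38"]]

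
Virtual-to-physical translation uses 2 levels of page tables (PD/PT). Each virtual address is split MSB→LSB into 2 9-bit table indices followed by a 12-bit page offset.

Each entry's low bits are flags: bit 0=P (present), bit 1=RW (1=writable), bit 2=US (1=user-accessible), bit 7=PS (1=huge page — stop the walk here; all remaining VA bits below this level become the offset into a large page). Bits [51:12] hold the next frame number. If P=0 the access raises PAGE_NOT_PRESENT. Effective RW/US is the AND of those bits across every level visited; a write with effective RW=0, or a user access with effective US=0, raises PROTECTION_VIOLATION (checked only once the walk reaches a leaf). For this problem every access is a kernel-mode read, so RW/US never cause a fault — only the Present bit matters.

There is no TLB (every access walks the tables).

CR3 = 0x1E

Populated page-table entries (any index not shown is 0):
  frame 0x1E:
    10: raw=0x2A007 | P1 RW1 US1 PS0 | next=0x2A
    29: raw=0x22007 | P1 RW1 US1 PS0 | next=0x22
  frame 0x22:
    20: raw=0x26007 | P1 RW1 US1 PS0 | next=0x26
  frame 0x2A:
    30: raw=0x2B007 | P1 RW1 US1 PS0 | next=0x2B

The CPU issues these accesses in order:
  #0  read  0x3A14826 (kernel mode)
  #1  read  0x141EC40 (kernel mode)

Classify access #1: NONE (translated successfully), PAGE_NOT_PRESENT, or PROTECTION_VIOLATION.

Per-access translation:
#0 VA=0x3A14826 (r,kernel):
  [0] read 0x1E idx=29: raw=0x22007 flags P=1 W=1 U=1 S=0
  [1] read 0x22 idx=20: raw=0x26007 flags P=1 W=1 U=1 S=0
  ✓ 0x26826  — 2 lookups
#1 VA=0x141EC40 (r,kernel):
  [0] read 0x1E idx=10: raw=0x2A007 flags P=1 W=1 U=1 S=0
  [1] read 0x2A idx=30: raw=0x2B007 flags P=1 W=1 U=1 S=0
  ✓ 0x2BC40  — 2 lookups

Access #1 fault: NONE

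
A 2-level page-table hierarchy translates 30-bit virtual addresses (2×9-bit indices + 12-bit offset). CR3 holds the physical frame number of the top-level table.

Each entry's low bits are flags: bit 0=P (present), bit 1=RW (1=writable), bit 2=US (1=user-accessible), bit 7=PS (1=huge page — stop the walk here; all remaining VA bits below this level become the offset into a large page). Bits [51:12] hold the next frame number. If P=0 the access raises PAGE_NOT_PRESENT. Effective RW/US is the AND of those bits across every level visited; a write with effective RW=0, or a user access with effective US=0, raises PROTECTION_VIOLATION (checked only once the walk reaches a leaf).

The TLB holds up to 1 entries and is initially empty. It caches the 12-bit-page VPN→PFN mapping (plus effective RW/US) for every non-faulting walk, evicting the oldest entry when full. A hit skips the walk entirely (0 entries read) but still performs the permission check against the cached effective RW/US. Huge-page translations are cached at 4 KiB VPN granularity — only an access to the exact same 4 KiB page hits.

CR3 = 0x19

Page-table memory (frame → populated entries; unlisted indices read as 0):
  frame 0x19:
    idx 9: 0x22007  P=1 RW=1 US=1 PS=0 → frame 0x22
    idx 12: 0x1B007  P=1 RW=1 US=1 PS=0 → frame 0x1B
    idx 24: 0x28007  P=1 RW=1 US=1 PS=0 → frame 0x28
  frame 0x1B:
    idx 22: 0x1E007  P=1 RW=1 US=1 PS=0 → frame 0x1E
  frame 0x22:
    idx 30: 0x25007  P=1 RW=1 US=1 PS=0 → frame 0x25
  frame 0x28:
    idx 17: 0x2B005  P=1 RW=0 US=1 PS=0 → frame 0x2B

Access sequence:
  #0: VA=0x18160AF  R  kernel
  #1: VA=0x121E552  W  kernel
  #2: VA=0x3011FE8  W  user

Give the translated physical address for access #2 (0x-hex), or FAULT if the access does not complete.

Trace:
#0 VA=0x18160AF (r,kernel):
  L0: frame=0x19 idx=12 entry=0x1B007 [P=1 RW=1 US=1 PS=0]
  L1: frame=0x1B idx=22 entry=0x1E007 [P=1 RW=1 US=1 PS=0]
  ⇒ phys 0x1E0AF  [2 reads]
#1 VA=0x121E552 (w,kernel):
  L0: frame=0x19 idx=9 entry=0x22007 [P=1 RW=1 US=1 PS=0]
  L1: frame=0x22 idx=30 entry=0x25007 [P=1 RW=1 US=1 PS=0]
  ⇒ phys 0x25552  [2 reads]
#2 VA=0x3011FE8 (w,user):
  L0: frame=0x19 idx=24 entry=0x28007 [P=1 RW=1 US=1 PS=0]
  L1: frame=0x28 idx=17 entry=0x2B005 [P=1 RW=0 US=1 PS=0]
  → PROTECTION_VIOLATION  (2 entries read)

Access #2 PA: FAULT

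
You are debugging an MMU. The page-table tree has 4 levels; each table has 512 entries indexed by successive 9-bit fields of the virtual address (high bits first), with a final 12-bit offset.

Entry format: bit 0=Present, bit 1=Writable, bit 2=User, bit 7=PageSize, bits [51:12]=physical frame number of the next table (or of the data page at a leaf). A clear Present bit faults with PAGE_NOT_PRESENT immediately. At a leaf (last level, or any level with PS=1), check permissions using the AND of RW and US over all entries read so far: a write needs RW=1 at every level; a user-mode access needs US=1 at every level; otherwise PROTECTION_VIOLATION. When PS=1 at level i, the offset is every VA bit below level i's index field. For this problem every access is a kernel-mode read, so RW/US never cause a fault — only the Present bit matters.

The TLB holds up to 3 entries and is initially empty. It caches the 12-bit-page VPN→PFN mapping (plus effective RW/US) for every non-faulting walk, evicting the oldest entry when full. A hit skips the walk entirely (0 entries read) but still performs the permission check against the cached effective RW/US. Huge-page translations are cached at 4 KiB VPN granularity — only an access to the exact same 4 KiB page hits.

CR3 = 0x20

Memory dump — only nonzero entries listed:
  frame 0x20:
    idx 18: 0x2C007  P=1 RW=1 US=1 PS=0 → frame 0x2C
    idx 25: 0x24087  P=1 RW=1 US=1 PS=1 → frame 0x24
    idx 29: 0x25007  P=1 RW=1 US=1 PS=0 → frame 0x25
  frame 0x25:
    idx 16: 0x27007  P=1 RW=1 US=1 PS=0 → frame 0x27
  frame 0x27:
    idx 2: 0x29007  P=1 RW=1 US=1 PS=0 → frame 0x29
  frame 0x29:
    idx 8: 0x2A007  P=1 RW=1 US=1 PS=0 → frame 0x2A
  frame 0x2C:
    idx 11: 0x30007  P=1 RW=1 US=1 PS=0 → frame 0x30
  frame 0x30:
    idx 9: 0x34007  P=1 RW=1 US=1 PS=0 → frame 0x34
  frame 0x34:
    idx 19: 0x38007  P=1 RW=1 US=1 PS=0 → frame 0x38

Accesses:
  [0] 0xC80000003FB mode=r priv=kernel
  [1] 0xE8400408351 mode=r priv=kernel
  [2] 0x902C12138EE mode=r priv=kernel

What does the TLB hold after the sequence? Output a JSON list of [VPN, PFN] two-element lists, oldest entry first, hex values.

Walk each access:
#0 VA=0xC80000003FB (r,kernel):
  L0 @0x20[25] → 0x24087  P=1,RW=1,US=1,PS=1
  → PA=0x243FB (huge @L0)  (1 entries read)
#1 VA=0xE8400408351 (r,kernel):
  L0 @0x20[29] → 0x25007  P=1,RW=1,US=1,PS=0
  L1 @0x25[16] → 0x27007  P=1,RW=1,US=1,PS=0
  L2 @0x27[2] → 0x29007  P=1,RW=1,US=1,PS=0
  L3 @0x29[8] → 0x2A007  P=1,RW=1,US=1,PS=0
  → PA=0x2A351  (4 entries read)
#2 VA=0x902C12138EE (r,kernel):
  L0 @0x20[18] → 0x2C007  P=1,RW=1,US=1,PS=0
  L1 @0x2C[11] → 0x30007  P=1,RW=1,US=1,PS=0
  L2 @0x30[9] → 0x34007  P=1,RW=1,US=1,PS=0
  L3 @0x34[19] → 0x38007  P=1,RW=1,US=1,PS=0
  → PA=0x388EE  (4 entries read)

TLB: [["0xC8000000", "0x24"], ["0xE8400408", "0x2A"], ["0x902C1213", "0x38"]]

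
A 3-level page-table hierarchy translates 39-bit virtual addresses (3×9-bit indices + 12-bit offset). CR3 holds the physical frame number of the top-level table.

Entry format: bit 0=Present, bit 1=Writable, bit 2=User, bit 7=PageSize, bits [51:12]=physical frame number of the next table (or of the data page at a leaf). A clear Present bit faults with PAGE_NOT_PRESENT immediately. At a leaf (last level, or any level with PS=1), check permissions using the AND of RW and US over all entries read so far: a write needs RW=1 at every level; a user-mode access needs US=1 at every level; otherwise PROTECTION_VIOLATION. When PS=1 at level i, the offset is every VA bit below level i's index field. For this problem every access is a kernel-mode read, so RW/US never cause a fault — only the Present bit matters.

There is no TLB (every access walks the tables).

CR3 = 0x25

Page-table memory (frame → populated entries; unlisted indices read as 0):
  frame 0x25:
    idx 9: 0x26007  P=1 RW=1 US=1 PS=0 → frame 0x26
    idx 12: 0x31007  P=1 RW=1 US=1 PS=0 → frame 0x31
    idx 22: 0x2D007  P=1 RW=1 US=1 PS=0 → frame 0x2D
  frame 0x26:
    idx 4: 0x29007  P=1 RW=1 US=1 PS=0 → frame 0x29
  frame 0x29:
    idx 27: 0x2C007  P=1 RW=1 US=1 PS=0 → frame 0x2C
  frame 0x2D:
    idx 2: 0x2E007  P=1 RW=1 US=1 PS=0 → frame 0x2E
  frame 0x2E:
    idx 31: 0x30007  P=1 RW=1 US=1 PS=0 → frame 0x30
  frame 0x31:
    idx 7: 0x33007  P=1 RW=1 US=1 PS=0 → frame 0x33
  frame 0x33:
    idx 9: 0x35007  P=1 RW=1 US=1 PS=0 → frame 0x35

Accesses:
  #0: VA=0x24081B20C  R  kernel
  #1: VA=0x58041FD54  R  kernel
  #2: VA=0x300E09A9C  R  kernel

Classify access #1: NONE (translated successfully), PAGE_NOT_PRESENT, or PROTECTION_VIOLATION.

Trace:
#0 VA=0x24081B20C (r,kernel):
  [0] read 0x25 idx=9: raw=0x26007 flags P=1 W=1 U=1 S=0
  [1] read 0x26 idx=4: raw=0x29007 flags P=1 W=1 U=1 S=0
  [2] read 0x29 idx=27: raw=0x2C007 flags P=1 W=1 U=1 S=0
  → PA=0x2C20C  (3 entries read)
#1 VA=0x58041FD54 (r,kernel):
  [0] read 0x25 idx=22: raw=0x2D007 flags P=1 W=1 U=1 S=0
  [1] read 0x2D idx=2: raw=0x2E007 flags P=1 W=1 U=1 S=0
  [2] read 0x2E idx=31: raw=0x30007 flags P=1 W=1 U=1 S=0
  → PA=0x30D54  (3 entries read)
#2 VA=0x300E09A9C (r,kernel):
  [0] read 0x25 idx=12: raw=0x31007 flags P=1 W=1 U=1 S=0
  [1] read 0x31 idx=7: raw=0x33007 flags P=1 W=1 U=1 S=0
  [2] read 0x33 idx=9: raw=0x35007 flags P=1 W=1 U=1 S=0
  → PA=0x35A9C  (3 entries read)

Access #1 fault: NONE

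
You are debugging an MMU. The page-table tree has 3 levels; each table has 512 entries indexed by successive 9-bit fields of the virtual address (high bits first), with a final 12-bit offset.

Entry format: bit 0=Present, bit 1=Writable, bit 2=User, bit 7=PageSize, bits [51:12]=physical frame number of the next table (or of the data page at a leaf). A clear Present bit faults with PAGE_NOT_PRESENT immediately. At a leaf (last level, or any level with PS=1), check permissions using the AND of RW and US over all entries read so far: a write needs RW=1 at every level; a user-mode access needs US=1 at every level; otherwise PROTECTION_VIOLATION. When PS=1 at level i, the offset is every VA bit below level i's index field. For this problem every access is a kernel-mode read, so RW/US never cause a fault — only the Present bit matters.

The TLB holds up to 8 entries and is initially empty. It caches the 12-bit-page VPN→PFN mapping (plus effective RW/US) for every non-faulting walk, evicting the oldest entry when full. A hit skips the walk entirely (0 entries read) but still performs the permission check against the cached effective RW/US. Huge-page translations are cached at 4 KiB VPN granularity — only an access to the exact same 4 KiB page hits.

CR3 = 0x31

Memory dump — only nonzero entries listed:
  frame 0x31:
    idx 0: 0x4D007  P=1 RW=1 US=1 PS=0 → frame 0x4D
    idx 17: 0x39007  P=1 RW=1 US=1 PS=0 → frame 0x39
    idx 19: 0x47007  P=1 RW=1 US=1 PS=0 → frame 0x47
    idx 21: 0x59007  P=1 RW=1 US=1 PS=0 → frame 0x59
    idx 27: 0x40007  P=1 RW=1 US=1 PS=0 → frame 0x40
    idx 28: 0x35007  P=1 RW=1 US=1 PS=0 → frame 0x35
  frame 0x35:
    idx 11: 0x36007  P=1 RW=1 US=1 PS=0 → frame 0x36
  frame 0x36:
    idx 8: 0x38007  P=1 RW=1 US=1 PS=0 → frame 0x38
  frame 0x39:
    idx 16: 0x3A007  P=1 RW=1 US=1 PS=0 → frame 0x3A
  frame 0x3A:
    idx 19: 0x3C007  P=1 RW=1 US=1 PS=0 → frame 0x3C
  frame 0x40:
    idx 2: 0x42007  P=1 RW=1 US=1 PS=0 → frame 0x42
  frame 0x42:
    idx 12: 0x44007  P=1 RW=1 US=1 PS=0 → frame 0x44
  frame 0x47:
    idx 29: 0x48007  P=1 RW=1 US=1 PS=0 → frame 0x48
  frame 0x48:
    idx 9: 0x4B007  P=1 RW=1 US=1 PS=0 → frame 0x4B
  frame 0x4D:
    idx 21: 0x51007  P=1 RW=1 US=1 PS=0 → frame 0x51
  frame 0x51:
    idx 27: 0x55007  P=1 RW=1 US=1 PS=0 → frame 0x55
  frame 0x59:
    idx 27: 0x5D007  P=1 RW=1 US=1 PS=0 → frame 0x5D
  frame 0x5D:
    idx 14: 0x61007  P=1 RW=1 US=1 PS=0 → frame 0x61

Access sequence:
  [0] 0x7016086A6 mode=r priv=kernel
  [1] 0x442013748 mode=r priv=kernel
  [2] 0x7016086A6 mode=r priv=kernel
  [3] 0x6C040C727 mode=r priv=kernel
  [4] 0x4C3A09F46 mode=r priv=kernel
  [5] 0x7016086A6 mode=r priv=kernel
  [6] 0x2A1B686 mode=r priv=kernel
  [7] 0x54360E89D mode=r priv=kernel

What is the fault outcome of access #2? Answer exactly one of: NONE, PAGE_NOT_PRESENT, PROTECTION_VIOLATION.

Trace:
#0 VA=0x7016086A6 (r,kernel):
  lvl0: tbl 0x31, slot 28 ⇒ 0x35007 (P1/RW1/US1/PS0)
  lvl1: tbl 0x35, slot 11 ⇒ 0x36007 (P1/RW1/US1/PS0)
  lvl2: tbl 0x36, slot 8 ⇒ 0x38007 (P1/RW1/US1/PS0)
  ✓ 0x386A6  — 3 lookups
#1 VA=0x442013748 (r,kernel):
  lvl0: tbl 0x31, slot 17 ⇒ 0x39007 (P1/RW1/US1/PS0)
  lvl1: tbl 0x39, slot 16 ⇒ 0x3A007 (P1/RW1/US1/PS0)
  lvl2: tbl 0x3A, slot 19 ⇒ 0x3C007 (P1/RW1/US1/PS0)
  ✓ 0x3C748  — 3 lookups
#2 VA=0x7016086A6 (r,kernel):
  TLB hit vpn=0x701608 → PA=0x386A6
#3 VA=0x6C040C727 (r,kernel):
  lvl0: tbl 0x31, slot 27 ⇒ 0x40007 (P1/RW1/US1/PS0)
  lvl1: tbl 0x40, slot 2 ⇒ 0x42007 (P1/RW1/US1/PS0)
  lvl2: tbl 0x42, slot 12 ⇒ 0x44007 (P1/RW1/US1/PS0)
  ✓ 0x44727  — 3 lookups
#4 VA=0x4C3A09F46 (r,kernel):
  lvl0: tbl 0x31, slot 19 ⇒ 0x47007 (P1/RW1/US1/PS0)
  lvl1: tbl 0x47, slot 29 ⇒ 0x48007 (P1/RW1/US1/PS0)
  lvl2: tbl 0x48, slot 9 ⇒ 0x4B007 (P1/RW1/US1/PS0)
  ✓ 0x4BF46  — 3 lookups
#5 VA=0x7016086A6 (r,kernel):
  TLB hit vpn=0x701608 → PA=0x386A6
#6 VA=0x2A1B686 (r,kernel):
  lvl0: tbl 0x31, slot 0 ⇒ 0x4D007 (P1/RW1/US1/PS0)
  lvl1: tbl 0x4D, slot 21 ⇒ 0x51007 (P1/RW1/US1/PS0)
  lvl2: tbl 0x51, slot 27 ⇒ 0x55007 (P1/RW1/US1/PS0)
  ✓ 0x55686  — 3 lookups
#7 VA=0x54360E89D (r,kernel):
  lvl0: tbl 0x31, slot 21 ⇒ 0x59007 (P1/RW1/US1/PS0)
  lvl1: tbl 0x59, slot 27 ⇒ 0x5D007 (P1/RW1/US1/PS0)
  lvl2: tbl 0x5D, slot 14 ⇒ 0x61007 (P1/RW1/US1/PS0)
  ✓ 0x6189D  — 3 lookups

Access #2 fault: NONE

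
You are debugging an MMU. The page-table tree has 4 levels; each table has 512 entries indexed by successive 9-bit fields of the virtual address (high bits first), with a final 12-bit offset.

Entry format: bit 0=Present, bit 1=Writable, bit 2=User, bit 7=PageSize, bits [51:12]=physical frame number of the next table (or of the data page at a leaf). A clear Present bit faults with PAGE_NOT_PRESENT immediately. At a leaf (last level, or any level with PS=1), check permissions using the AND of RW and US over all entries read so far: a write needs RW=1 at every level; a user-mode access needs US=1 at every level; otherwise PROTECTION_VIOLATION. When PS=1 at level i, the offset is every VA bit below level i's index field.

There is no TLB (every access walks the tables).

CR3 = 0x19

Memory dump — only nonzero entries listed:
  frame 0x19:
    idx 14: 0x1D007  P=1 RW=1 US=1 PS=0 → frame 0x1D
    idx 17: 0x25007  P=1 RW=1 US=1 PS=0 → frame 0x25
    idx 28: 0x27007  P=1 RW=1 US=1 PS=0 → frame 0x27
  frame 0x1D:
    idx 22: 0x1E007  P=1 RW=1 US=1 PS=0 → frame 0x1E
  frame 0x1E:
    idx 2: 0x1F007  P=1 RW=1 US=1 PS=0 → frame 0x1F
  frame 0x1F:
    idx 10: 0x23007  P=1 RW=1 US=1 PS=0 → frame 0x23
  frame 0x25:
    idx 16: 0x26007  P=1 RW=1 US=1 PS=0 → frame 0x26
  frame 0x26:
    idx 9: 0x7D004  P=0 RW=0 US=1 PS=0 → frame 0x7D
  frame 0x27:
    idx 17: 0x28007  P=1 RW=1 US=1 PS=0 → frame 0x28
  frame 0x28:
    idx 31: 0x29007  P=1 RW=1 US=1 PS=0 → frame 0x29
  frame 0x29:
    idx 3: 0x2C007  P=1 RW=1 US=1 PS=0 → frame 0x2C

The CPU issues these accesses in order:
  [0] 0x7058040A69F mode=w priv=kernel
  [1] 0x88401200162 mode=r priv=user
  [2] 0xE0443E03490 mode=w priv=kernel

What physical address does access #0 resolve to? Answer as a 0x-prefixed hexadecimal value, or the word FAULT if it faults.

Per-access translation:
#0 VA=0x7058040A69F (w,kernel):
  [0] read 0x19 idx=14: raw=0x1D007 flags P=1 W=1 U=1 S=0
  [1] read 0x1D idx=22: raw=0x1E007 flags P=1 W=1 U=1 S=0
  [2] read 0x1E idx=2: raw=0x1F007 flags P=1 W=1 U=1 S=0
  [3] read 0x1F idx=10: raw=0x23007 flags P=1 W=1 U=1 S=0
  ✓ 0x2369F  — 4 lookups
#1 VA=0x88401200162 (r,user):
  [0] read 0x19 idx=17: raw=0x25007 flags P=1 W=1 U=1 S=0
  [1] read 0x25 idx=16: raw=0x26007 flags P=1 W=1 U=1 S=0
  [2] read 0x26 idx=9: raw=0x7D004 flags P=0 W=0 U=1 S=0
  ✗ PAGE_NOT_PRESENT  [3 reads]
#2 VA=0xE0443E03490 (w,kernel):
  [0] read 0x19 idx=28: raw=0x27007 flags P=1 W=1 U=1 S=0
  [1] read 0x27 idx=17: raw=0x28007 flags P=1 W=1 U=1 S=0
  [2] read 0x28 idx=31: raw=0x29007 flags P=1 W=1 U=1 S=0
  [3] read 0x29 idx=3: raw=0x2C007 flags P=1 W=1 U=1 S=0
  ✓ 0x2C490  — 4 lookups

Access #0 PA: 0x2369F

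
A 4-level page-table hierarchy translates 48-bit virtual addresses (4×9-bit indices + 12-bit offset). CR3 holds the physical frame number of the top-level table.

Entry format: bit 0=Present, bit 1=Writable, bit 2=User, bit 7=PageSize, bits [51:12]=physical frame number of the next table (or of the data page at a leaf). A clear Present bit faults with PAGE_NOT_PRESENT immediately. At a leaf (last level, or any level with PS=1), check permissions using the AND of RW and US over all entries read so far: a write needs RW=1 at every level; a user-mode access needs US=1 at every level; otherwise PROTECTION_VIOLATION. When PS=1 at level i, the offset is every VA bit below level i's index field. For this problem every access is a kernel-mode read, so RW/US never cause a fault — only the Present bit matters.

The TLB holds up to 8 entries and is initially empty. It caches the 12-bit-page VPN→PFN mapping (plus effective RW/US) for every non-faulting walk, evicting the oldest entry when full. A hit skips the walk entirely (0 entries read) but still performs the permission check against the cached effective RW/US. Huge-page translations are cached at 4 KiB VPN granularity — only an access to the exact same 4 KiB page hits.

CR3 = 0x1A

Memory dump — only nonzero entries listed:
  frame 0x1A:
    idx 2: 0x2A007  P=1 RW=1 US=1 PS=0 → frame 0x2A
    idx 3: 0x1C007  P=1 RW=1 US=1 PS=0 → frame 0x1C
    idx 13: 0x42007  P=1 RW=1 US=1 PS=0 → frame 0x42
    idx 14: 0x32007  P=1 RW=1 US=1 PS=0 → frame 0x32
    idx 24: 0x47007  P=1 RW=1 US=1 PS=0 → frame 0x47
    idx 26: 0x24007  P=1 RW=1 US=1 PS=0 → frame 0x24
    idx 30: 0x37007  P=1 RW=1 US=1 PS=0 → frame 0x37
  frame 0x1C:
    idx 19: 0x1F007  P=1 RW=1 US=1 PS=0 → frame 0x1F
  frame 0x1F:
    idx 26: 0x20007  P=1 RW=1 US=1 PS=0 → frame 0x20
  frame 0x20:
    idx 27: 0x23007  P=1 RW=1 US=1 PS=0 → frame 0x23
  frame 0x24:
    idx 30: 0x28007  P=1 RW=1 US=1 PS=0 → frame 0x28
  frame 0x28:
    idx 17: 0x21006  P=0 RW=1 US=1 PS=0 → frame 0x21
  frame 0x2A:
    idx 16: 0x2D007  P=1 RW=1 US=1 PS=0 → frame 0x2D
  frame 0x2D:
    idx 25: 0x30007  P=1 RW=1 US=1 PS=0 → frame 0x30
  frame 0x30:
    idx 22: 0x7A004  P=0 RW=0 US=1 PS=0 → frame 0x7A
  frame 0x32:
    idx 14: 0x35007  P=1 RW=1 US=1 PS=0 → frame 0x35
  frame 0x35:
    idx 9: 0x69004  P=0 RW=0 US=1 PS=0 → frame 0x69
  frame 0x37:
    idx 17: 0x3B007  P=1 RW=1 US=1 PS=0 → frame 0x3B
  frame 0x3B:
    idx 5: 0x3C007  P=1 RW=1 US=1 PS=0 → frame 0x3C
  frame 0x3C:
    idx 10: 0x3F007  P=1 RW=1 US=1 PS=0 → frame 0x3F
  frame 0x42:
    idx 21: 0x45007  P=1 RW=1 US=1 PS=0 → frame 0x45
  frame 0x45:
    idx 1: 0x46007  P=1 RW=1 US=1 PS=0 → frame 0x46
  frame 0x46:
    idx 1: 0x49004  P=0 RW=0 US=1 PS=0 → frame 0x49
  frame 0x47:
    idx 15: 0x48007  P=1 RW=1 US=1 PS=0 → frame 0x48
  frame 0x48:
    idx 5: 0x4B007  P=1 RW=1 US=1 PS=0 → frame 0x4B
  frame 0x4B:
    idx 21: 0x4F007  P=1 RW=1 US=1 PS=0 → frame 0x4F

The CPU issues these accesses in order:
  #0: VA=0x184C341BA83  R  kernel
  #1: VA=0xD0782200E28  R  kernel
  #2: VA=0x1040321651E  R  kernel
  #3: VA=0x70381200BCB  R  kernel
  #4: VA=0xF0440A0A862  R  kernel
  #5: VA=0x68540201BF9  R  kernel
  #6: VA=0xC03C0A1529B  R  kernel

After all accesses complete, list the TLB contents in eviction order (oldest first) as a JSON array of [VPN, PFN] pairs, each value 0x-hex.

Per-access translation:
#0 VA=0x184C341BA83 (r,kernel):
  L0 @0x1A[3] → 0x1C007  P=1,RW=1,US=1,PS=0
  L1 @0x1C[19] → 0x1F007  P=1,RW=1,US=1,PS=0
  L2 @0x1F[26] → 0x20007  P=1,RW=1,US=1,PS=0
  L3 @0x20[27] → 0x23007  P=1,RW=1,US=1,PS=0
  ✓ 0x23A83  — 4 lookups
#1 VA=0xD0782200E28 (r,kernel):
  L0 @0x1A[26] → 0x24007  P=1,RW=1,US=1,PS=0
  L1 @0x24[30] → 0x28007  P=1,RW=1,US=1,PS=0
  L2 @0x28[17] → 0x21006  P=0,RW=1,US=1,PS=0
  ⇒ fault: PAGE_NOT_PRESENT  — 3 lookups
#2 VA=0x1040321651E (r,kernel):
  L0 @0x1A[2] → 0x2A007  P=1,RW=1,US=1,PS=0
  L1 @0x2A[16] → 0x2D007  P=1,RW=1,US=1,PS=0
  L2 @0x2D[25] → 0x30007  P=1,RW=1,US=1,PS=0
  L3 @0x30[22] → 0x7A004  P=0,RW=0,US=1,PS=0
  ⇒ fault: PAGE_NOT_PRESENT  — 4 lookups
#3 VA=0x70381200BCB (r,kernel):
  L0 @0x1A[14] → 0x32007  P=1,RW=1,US=1,PS=0
  L1 @0x32[14] → 0x35007  P=1,RW=1,US=1,PS=0
  L2 @0x35[9] → 0x69004  P=0,RW=0,US=1,PS=0
  ⇒ fault: PAGE_NOT_PRESENT  — 3 lookups
#4 VA=0xF0440A0A862 (r,kernel):
  L0 @0x1A[30] → 0x37007  P=1,RW=1,US=1,PS=0
  L1 @0x37[17] → 0x3B007  P=1,RW=1,US=1,PS=0
  L2 @0x3B[5] → 0x3C007  P=1,RW=1,US=1,PS=0
  L3 @0x3C[10] → 0x3F007  P=1,RW=1,US=1,PS=0
  ✓ 0x3F862  — 4 lookups
#5 VA=0x68540201BF9 (r,kernel):
  L0 @0x1A[13] → 0x42007  P=1,RW=1,US=1,PS=0
  L1 @0x42[21] → 0x45007  P=1,RW=1,US=1,PS=0
  L2 @0x45[1] → 0x46007  P=1,RW=1,US=1,PS=0
  L3 @0x46[1] → 0x49004  P=0,RW=0,US=1,PS=0
  ⇒ fault: PAGE_NOT_PRESENT  — 4 lookups
#6 VA=0xC03C0A1529B (r,kernel):
  L0 @0x1A[24] → 0x47007  P=1,RW=1,US=1,PS=0
  L1 @0x47[15] → 0x48007  P=1,RW=1,US=1,PS=0
  L2 @0x48[5] → 0x4B007  P=1,RW=1,US=1,PS=0
  L3 @0x4B[21] → 0x4F007  P=1,RW=1,US=1,PS=0
  ✓ 0x4F29B  — 4 lookups

TLB: [["0x184C341B", "0x23"], ["0xF0440A0A", "0x3F"], ["0xC03C0A15", "0x4F"]]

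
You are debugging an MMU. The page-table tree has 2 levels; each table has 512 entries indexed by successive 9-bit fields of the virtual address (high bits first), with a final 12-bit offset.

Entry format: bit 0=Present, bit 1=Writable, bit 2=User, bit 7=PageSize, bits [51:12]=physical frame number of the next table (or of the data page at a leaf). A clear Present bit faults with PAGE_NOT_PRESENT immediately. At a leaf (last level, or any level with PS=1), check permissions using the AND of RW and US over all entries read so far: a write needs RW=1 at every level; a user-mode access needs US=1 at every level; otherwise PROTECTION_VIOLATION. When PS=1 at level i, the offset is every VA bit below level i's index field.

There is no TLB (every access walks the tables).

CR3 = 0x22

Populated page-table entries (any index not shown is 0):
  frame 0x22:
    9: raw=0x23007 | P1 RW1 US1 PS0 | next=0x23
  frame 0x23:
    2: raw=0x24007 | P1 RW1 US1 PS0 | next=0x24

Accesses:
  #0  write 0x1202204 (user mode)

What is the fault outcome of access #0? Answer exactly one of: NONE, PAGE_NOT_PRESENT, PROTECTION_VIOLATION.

Trace:
#0 VA=0x1202204 (w,user):
  L0 @0x22[9] → 0x23007  P=1,RW=1,US=1,PS=0
  L1 @0x23[2] → 0x24007  P=1,RW=1,US=1,PS=0
  ⇒ phys 0x24204  [2 reads]

Access #0 fault: NONE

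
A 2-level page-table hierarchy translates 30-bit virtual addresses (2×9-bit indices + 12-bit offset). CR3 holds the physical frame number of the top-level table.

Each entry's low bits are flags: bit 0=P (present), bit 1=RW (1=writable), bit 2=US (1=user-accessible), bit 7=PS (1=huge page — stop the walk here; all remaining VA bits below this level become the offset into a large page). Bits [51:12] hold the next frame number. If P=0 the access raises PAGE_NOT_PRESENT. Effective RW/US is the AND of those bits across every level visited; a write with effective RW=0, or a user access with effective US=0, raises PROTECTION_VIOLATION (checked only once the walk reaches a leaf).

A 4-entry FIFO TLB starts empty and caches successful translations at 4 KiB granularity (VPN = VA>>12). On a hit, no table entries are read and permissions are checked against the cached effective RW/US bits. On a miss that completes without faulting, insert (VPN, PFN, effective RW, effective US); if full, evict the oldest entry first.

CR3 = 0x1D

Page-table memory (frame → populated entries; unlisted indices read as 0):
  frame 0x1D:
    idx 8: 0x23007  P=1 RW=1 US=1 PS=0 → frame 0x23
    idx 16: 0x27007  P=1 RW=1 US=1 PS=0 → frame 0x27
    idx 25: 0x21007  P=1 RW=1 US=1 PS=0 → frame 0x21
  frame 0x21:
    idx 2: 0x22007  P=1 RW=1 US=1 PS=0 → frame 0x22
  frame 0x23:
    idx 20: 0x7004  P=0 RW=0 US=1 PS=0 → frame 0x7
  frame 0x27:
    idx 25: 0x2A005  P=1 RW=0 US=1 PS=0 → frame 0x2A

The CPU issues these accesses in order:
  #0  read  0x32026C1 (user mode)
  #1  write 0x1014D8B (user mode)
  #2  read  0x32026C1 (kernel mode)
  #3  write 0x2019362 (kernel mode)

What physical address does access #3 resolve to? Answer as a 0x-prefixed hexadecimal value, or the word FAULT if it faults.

Per-access translation:
#0 VA=0x32026C1 (r,user):
  L0 @0x1D[25] → 0x21007  P=1,RW=1,US=1,PS=0
  L1 @0x21[2] → 0x22007  P=1,RW=1,US=1,PS=0
  ✓ 0x226C1  — 2 lookups
#1 VA=0x1014D8B (w,user):
  L0 @0x1D[8] → 0x23007  P=1,RW=1,US=1,PS=0
  L1 @0x23[20] → 0x7004  P=0,RW=0,US=1,PS=0
  ✗ PAGE_NOT_PRESENT  [2 reads]
#2 VA=0x32026C1 (r,kernel):
  TLB hit vpn=0x3202 → PA=0x226C1
#3 VA=0x2019362 (w,kernel):
  L0 @0x1D[16] → 0x27007  P=1,RW=1,US=1,PS=0
  L1 @0x27[25] → 0x2A005  P=1,RW=0,US=1,PS=0
  ✗ PROTECTION_VIOLATION  [2 reads]

Access #3 PA: FAULT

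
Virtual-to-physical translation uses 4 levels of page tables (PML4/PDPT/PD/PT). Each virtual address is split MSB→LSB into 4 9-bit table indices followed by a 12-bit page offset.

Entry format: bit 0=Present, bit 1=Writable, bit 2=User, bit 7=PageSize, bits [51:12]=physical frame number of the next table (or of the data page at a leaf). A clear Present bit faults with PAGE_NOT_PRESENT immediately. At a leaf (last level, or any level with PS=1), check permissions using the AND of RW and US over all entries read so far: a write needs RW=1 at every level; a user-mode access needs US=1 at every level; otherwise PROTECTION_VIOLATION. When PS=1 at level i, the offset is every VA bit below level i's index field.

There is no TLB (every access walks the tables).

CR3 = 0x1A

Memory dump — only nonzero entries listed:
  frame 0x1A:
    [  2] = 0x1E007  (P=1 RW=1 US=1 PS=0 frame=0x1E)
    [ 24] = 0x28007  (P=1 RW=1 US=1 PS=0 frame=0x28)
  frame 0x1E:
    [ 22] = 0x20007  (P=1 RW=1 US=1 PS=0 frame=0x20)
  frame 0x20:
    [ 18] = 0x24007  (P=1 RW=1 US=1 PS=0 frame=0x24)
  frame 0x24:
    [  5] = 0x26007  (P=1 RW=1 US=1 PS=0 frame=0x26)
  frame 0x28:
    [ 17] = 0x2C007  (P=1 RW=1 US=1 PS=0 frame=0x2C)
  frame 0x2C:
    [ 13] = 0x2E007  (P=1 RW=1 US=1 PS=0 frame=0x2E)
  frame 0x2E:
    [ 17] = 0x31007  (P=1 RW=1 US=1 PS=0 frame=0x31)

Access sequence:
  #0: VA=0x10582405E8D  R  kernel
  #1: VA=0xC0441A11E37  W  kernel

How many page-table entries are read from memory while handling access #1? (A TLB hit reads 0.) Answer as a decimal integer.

Trace:
#0 VA=0x10582405E8D (r,kernel):
  L0 @0x1A[2] → 0x1E007  P=1,RW=1,US=1,PS=0
  L1 @0x1E[22] → 0x20007  P=1,RW=1,US=1,PS=0
  L2 @0x20[18] → 0x24007  P=1,RW=1,US=1,PS=0
  L3 @0x24[5] → 0x26007  P=1,RW=1,US=1,PS=0
  ✓ 0x26E8D  — 4 lookups
#1 VA=0xC0441A11E37 (w,kernel):
  L0 @0x1A[24] → 0x28007  P=1,RW=1,US=1,PS=0
  L1 @0x28[17] → 0x2C007  P=1,RW=1,US=1,PS=0
  L2 @0x2C[13] → 0x2E007  P=1,RW=1,US=1,PS=0
  L3 @0x2E[17] → 0x31007  P=1,RW=1,US=1,PS=0
  ✓ 0x31E37  — 4 lookups

Entries read for #1: 4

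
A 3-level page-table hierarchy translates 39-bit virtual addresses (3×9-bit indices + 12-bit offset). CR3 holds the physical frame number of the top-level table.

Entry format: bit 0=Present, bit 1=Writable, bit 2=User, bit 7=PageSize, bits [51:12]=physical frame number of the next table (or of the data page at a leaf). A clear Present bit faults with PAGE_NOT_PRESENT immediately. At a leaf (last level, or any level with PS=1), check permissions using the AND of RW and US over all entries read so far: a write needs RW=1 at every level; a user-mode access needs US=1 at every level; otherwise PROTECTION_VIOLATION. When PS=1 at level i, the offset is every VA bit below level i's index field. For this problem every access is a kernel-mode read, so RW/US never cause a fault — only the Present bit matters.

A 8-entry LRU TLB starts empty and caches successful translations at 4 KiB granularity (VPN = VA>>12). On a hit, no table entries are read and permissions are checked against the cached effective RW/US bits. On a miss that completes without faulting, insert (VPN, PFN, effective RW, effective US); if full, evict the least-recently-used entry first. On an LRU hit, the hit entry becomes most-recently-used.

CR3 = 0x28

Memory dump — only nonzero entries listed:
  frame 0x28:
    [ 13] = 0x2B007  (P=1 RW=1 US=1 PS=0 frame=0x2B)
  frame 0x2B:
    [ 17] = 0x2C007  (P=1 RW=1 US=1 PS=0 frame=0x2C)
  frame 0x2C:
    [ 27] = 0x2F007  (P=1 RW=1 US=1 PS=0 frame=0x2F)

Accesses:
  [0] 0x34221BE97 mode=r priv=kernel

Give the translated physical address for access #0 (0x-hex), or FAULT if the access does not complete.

Per-access translation:
#0 VA=0x34221BE97 (r,kernel):
  L0: frame=0x28 idx=13 entry=0x2B007 [P=1 RW=1 US=1 PS=0]
  L1: frame=0x2B idx=17 entry=0x2C007 [P=1 RW=1 US=1 PS=0]
  L2: frame=0x2C idx=27 entry=0x2F007 [P=1 RW=1 US=1 PS=0]
  ✓ 0x2FE97  — 3 lookups

Access #0 PA: 0x2FE97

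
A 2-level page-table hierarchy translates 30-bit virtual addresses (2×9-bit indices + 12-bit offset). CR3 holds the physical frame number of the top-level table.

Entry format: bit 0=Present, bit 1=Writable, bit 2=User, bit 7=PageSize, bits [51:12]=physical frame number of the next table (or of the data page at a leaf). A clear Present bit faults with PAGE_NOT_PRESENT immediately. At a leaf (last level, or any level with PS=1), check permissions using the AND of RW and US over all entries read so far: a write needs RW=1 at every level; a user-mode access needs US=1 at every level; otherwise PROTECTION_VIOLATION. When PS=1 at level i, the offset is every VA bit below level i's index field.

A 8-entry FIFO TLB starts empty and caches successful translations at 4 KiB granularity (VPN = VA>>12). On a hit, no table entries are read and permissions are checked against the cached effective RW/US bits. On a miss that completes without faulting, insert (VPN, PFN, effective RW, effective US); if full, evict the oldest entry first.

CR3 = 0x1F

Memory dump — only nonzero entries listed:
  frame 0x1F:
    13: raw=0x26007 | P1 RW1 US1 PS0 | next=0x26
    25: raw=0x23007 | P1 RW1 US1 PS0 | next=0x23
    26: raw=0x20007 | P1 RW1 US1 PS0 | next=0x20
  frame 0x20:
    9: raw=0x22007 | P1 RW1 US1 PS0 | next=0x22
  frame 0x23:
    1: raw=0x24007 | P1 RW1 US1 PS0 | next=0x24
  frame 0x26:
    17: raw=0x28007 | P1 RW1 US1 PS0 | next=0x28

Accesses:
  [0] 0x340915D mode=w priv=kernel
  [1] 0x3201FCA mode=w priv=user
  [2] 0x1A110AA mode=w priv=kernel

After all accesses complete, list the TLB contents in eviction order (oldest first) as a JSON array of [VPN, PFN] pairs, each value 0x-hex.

Walk each access:
#0 VA=0x340915D (w,kernel):
  lvl0: tbl 0x1F, slot 26 ⇒ 0x20007 (P1/RW1/US1/PS0)
  lvl1: tbl 0x20, slot 9 ⇒ 0x22007 (P1/RW1/US1/PS0)
  → PA=0x2215D  (2 entries read)
#1 VA=0x3201FCA (w,user):
  lvl0: tbl 0x1F, slot 25 ⇒ 0x23007 (P1/RW1/US1/PS0)
  lvl1: tbl 0x23, slot 1 ⇒ 0x24007 (P1/RW1/US1/PS0)
  → PA=0x24FCA  (2 entries read)
#2 VA=0x1A110AA (w,kernel):
  lvl0: tbl 0x1F, slot 13 ⇒ 0x26007 (P1/RW1/US1/PS0)
  lvl1: tbl 0x26, slot 17 ⇒ 0x28007 (P1/RW1/US1/PS0)
  → PA=0x280AA  (2 entries read)

TLB: [["0x3409", "0x22"], ["0x3201", "0x24"], ["0x1A11", "0x28"]]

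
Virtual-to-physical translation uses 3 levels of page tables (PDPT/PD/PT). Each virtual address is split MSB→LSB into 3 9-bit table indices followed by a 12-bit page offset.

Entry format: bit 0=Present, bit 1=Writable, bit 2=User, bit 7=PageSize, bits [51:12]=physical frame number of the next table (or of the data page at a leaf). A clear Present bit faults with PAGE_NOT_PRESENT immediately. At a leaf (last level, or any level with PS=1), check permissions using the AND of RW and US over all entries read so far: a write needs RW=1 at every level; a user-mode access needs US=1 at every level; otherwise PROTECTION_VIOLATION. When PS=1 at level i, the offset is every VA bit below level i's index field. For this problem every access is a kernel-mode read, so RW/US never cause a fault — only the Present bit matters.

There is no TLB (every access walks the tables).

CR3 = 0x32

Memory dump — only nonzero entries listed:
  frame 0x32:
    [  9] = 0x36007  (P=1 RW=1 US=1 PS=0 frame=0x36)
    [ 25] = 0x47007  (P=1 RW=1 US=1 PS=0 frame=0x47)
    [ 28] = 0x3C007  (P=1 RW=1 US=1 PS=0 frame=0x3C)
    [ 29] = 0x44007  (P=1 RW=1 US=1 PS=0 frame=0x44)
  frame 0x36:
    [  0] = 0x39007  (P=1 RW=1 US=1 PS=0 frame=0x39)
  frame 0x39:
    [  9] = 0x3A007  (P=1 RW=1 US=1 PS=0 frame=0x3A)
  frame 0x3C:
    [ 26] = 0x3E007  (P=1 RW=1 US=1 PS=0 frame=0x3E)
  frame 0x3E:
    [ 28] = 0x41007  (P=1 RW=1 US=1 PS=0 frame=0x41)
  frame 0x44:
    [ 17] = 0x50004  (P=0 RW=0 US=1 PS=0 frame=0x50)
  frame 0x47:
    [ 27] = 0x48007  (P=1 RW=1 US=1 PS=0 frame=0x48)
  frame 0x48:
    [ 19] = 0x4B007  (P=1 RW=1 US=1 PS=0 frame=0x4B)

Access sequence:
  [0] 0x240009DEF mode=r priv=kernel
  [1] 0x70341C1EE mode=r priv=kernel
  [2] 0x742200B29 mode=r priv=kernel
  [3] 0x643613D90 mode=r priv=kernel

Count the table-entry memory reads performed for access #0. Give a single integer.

Per-access translation:
#0 VA=0x240009DEF (r,kernel):
  lvl0: tbl 0x32, slot 9 ⇒ 0x36007 (P1/RW1/US1/PS0)
  lvl1: tbl 0x36, slot 0 ⇒ 0x39007 (P1/RW1/US1/PS0)
  lvl2: tbl 0x39, slot 9 ⇒ 0x3A007 (P1/RW1/US1/PS0)
  → PA=0x3ADEF  (3 entries read)
#1 VA=0x70341C1EE (r,kernel):
  lvl0: tbl 0x32, slot 28 ⇒ 0x3C007 (P1/RW1/US1/PS0)
  lvl1: tbl 0x3C, slot 26 ⇒ 0x3E007 (P1/RW1/US1/PS0)
  lvl2: tbl 0x3E, slot 28 ⇒ 0x41007 (P1/RW1/US1/PS0)
  → PA=0x411EE  (3 entries read)
#2 VA=0x742200B29 (r,kernel):
  lvl0: tbl 0x32, slot 29 ⇒ 0x44007 (P1/RW1/US1/PS0)
  lvl1: tbl 0x44, slot 17 ⇒ 0x50004 (P0/RW0/US1/PS0)
  → PAGE_NOT_PRESENT  (2 entries read)
#3 VA=0x643613D90 (r,kernel):
  lvl0: tbl 0x32, slot 25 ⇒ 0x47007 (P1/RW1/US1/PS0)
  lvl1: tbl 0x47, slot 27 ⇒ 0x48007 (P1/RW1/US1/PS0)
  lvl2: tbl 0x48, slot 19 ⇒ 0x4B007 (P1/RW1/US1/PS0)
  → PA=0x4BD90  (3 entries read)

Entries read for #0: 3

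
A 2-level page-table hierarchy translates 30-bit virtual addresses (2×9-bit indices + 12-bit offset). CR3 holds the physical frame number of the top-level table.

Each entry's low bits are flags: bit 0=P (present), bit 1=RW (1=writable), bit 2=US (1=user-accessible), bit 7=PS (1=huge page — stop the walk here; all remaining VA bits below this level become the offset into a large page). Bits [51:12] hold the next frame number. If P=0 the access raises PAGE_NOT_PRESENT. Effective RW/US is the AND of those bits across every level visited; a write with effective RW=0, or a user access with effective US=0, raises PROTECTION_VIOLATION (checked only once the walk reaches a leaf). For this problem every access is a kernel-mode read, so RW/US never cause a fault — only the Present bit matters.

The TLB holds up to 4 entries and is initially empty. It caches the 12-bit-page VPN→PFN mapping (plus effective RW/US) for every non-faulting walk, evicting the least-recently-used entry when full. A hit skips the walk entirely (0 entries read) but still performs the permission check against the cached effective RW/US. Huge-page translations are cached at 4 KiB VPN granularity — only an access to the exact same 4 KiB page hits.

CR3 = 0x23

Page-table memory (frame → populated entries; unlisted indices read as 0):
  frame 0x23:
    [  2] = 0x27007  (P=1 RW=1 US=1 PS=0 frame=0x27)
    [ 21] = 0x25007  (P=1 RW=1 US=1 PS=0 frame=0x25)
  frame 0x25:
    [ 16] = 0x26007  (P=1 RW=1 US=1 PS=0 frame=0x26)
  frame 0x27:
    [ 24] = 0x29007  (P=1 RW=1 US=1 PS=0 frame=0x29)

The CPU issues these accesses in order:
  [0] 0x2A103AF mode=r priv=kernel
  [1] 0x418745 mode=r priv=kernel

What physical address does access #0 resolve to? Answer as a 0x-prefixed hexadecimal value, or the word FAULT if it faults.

Walk each access:
#0 VA=0x2A103AF (r,kernel):
  [0] read 0x23 idx=21: raw=0x25007 flags P=1 W=1 U=1 S=0
  [1] read 0x25 idx=16: raw=0x26007 flags P=1 W=1 U=1 S=0
  → PA=0x263AF  (2 entries read)
#1 VA=0x418745 (r,kernel):
  [0] read 0x23 idx=2: raw=0x27007 flags P=1 W=1 U=1 S=0
  [1] read 0x27 idx=24: raw=0x29007 flags P=1 W=1 U=1 S=0
  → PA=0x29745  (2 entries read)

Access #0 PA: 0x263AF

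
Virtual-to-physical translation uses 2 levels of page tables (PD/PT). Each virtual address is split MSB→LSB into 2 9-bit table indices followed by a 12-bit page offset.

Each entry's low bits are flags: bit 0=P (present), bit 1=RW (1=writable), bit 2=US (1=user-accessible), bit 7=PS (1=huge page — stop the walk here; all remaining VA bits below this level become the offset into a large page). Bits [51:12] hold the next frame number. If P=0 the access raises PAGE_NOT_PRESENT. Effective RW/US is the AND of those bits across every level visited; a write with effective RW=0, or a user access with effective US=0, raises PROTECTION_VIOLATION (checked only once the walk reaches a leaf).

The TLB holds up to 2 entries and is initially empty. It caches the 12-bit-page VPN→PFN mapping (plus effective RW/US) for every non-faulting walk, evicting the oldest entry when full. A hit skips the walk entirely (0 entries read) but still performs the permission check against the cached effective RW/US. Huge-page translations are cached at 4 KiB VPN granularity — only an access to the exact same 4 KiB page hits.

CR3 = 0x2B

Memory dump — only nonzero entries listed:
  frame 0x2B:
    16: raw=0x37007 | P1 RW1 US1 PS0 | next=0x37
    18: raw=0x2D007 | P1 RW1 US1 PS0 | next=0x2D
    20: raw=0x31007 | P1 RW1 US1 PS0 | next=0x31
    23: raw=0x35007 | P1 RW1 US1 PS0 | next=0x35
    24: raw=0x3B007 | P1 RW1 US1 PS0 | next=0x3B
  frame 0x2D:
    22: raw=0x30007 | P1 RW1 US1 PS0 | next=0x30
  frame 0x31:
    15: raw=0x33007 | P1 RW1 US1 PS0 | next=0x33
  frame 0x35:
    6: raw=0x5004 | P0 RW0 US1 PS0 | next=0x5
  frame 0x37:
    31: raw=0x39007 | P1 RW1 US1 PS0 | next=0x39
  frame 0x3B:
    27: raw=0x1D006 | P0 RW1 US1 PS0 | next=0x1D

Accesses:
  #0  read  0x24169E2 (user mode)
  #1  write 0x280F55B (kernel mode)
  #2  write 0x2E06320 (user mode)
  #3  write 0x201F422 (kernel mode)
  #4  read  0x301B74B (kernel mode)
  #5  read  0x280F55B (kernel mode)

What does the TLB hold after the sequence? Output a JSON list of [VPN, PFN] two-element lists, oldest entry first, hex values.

Trace:
#0 VA=0x24169E2 (r,user):
  L0 @0x2B[18] → 0x2D007  P=1,RW=1,US=1,PS=0
  L1 @0x2D[22] → 0x30007  P=1,RW=1,US=1,PS=0
  → PA=0x309E2  (2 entries read)
#1 VA=0x280F55B (w,kernel):
  L0 @0x2B[20] → 0x31007  P=1,RW=1,US=1,PS=0
  L1 @0x31[15] → 0x33007  P=1,RW=1,US=1,PS=0
  → PA=0x3355B  (2 entries read)
#2 VA=0x2E06320 (w,user):
  L0 @0x2B[23] → 0x35007  P=1,RW=1,US=1,PS=0
  L1 @0x35[6] → 0x5004  P=0,RW=0,US=1,PS=0
  ✗ PAGE_NOT_PRESENT  [2 reads]
#3 VA=0x201F422 (w,kernel):
  L0 @0x2B[16] → 0x37007  P=1,RW=1,US=1,PS=0
  L1 @0x37[31] → 0x39007  P=1,RW=1,US=1,PS=0
  → PA=0x39422  (2 entries read)
#4 VA=0x301B74B (r,kernel):
  L0 @0x2B[24] → 0x3B007  P=1,RW=1,US=1,PS=0
  L1 @0x3B[27] → 0x1D006  P=0,RW=1,US=1,PS=0
  ✗ PAGE_NOT_PRESENT  [2 reads]
#5 VA=0x280F55B (r,kernel):
  TLB hit vpn=0x280F → PA=0x3355B

TLB: [["0x280F", "0x33"], ["0x201F", "0x39"]]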